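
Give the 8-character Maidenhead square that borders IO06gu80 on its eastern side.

IO06gu90

Longitude extended square 8; +1 → 9.
The latitude characters are unchanged.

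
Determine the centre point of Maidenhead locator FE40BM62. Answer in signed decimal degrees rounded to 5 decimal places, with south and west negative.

Field F=5, E=4: +5·20° lon, +4·10° lat → SW at lon -80°, lat -50°.
Square 4, 0: +4·2° lon, +0·1° lat → SW at lon -72°, lat -50°.
Subsquare b=1, m=12: +1·0.0833333° lon, +12·0.0416667° lat → SW at lon -71.9167°, lat -49.5°.
Extended square 6, 2: +6·0.00833333° lon, +2·0.00416667° lat → SW at lon -71.8667°, lat -49.4917°.
Cell spans 0.00833333° lon × 0.00416667° lat. Centre is SW corner plus half of each.
latitude -49.48958, longitude -71.86250.

-49.48958, -71.86250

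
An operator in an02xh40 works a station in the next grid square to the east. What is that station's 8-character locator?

AN02xh50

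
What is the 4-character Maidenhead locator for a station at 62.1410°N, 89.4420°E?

Shift to the Maidenhead origin (180°W, 90°S): lon 269.44, lat 152.14.
Field (20°×10°, letters A–R): lon ⌊269.44/20⌋ = 13 → N; lat ⌊152.14/10⌋ = 15 → P.
Square (2°×1°, digits 0–9): lon ⌊9.44/2⌋ = 4; lat ⌊2.14/1⌋ = 2.

NP42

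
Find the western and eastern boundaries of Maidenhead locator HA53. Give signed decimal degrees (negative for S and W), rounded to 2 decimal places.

-30.00, -28.00

Field H=7, A=0: +7·20° lon, +0·10° lat → SW at lon -40°, lat -90°.
Square 5, 3: +5·2° lon, +3·1° lat → SW at lon -30°, lat -87°.
Cell spans 2° lon × 1° lat.
west -30.00, east -28.00.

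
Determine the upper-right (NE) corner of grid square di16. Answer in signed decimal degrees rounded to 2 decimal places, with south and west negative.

-3.00, -116.00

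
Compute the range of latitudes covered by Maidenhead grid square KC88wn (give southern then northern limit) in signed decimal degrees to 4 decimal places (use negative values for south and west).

-61.4583, -61.4167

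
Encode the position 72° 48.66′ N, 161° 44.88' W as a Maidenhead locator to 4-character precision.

AQ92

Offset from 180°W / 90°S: lon 18.25°, lat 162.81°.
Field (20°×10°, letters A–R): lon ⌊18.25/20⌋ = 0 → A; lat ⌊162.81/10⌋ = 16 → Q.
Square (2°×1°, digits 0–9): lon ⌊18.25/2⌋ = 9; lat ⌊2.81/1⌋ = 2.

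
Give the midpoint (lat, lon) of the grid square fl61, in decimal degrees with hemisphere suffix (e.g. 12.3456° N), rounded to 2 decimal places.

Field F=5, L=11: +5·20° lon, +11·10° lat → SW at lon -80°, lat 20°.
Square 6, 1: +6·2° lon, +1·1° lat → SW at lon -68°, lat 21°.
Cell spans 2° lon × 1° lat. Centre is SW corner plus half of each.
latitude 21.50° N, longitude 67.00° W.

21.50° N, 67.00° W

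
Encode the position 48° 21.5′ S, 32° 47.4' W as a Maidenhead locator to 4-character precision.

HE31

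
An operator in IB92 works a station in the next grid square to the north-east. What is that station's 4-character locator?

Longitude square 9; +1 → 10, wraps to 0, carry into field.
Longitude field I = 8; +1 → 9 = J.
Latitude square 2; +1 → 3.

JB03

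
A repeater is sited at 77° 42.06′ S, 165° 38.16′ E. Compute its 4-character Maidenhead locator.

Shift to the Maidenhead origin (180°W, 90°S): lon 345.64, lat 12.30.
Field (20°×10°, letters A–R): lon ⌊345.64/20⌋ = 17 → R; lat ⌊12.30/10⌋ = 1 → B.
Square (2°×1°, digits 0–9): lon ⌊5.64/2⌋ = 2; lat ⌊2.30/1⌋ = 2.

RB22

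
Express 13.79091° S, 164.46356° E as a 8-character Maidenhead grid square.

Offset from 180°W / 90°S: lon 344.46356°, lat 76.20909°.
Field: lon ⌊344.46356/20⌋ = 17 → R; lat ⌊76.20909/10⌋ = 7 → H.
Square: lon ⌊4.46356/2⌋ = 2; lat ⌊6.20909/1⌋ = 6.
Subsquare: lon ⌊0.46356/0.0833333⌋ = 5 → f; lat ⌊0.20909/0.0416667⌋ = 5 → f.
Extended square: lon ⌊0.04689/0.00833333⌋ = 5; lat ⌊0.00076/0.00416667⌋ = 0.

RH26ff50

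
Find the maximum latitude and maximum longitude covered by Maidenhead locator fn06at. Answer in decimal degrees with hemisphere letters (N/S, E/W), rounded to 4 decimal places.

46.8333° N, 79.9167° W

Field F=5, N=13: +5·20° lon, +13·10° lat → SW at lon -80°, lat 40°.
Square 0, 6: +0·2° lon, +6·1° lat → SW at lon -80°, lat 46°.
Subsquare a=0, t=19: +0·0.0833333° lon, +19·0.0416667° lat → SW at lon -80°, lat 46.7917°.
Cell spans 0.0833333° lon × 0.0416667° lat. NE corner is SW corner plus one full cell.
latitude 46.8333° N, longitude 79.9167° W.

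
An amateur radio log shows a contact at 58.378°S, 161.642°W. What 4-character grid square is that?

Offset from 180°W / 90°S: lon 18.36°, lat 31.62°.
Field: 18.36/20 → 0 → A, 31.62/10 → 3 → D; chars AD.
Square: 18.36/2 → 9, 1.62/1 → 1; chars 91.

AD91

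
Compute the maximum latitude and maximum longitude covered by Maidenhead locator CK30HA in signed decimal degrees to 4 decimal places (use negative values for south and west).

10.0417, -133.3333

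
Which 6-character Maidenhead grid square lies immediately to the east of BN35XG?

BN45ag

Longitude subsquare x = 23; +1 → 24, wraps to 0 = a, carry into square.
Longitude square 3; +1 → 4.
The latitude characters are unchanged.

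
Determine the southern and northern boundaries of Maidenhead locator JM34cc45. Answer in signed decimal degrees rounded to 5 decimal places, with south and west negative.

34.10417, 34.10833

Field J=9, M=12: +9·20° lon, +12·10° lat → SW at lon 0°, lat 30°.
Square 3, 4: +3·2° lon, +4·1° lat → SW at lon 6°, lat 34°.
Subsquare c=2, c=2: +2·0.0833333° lon, +2·0.0416667° lat → SW at lon 6.16667°, lat 34.0833°.
Extended square 4, 5: +4·0.00833333° lon, +5·0.00416667° lat → SW at lon 6.2°, lat 34.1042°.
Cell spans 0.00833333° lon × 0.00416667° lat.
south 34.10417, north 34.10833.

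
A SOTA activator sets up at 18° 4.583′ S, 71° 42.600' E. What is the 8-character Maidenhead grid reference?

MH51uw51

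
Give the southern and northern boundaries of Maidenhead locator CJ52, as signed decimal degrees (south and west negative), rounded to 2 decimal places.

2.00, 3.00

Field C=2, J=9: +2·20° lon, +9·10° lat → SW at lon -140°, lat 0°.
Square 5, 2: +5·2° lon, +2·1° lat → SW at lon -130°, lat 2°.
Cell spans 2° lon × 1° lat.
south 2.00, north 3.00.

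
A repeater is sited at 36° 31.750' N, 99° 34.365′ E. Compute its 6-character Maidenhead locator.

Add 180° to longitude and 90° to latitude: 279.5727, 126.5292.
Field (20°×10°, letters A–R): lon ⌊279.5727/20⌋ = 13 → N; lat ⌊126.5292/10⌋ = 12 → M.
Square (2°×1°, digits 0–9): lon ⌊19.5727/2⌋ = 9; lat ⌊6.5292/1⌋ = 6.
Subsquare (5′×2.5′, letters a–x): lon ⌊1.5727/0.0833333⌋ = 18 → s; lat ⌊0.5292/0.0416667⌋ = 12 → m.

NM96sm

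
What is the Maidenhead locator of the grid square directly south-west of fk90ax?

Longitude subsquare a = 0; −1 → -1, wraps to 23 = x, carry into square.
Longitude square 9; −1 → 8.
Latitude subsquare x = 23; −1 → 22 = w.

FK80xw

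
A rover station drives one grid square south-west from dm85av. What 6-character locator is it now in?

DM75xu

Longitude subsquare a = 0; −1 → -1, wraps to 23 = x, carry into square.
Longitude square 8; −1 → 7.
Latitude subsquare v = 21; −1 → 20 = u.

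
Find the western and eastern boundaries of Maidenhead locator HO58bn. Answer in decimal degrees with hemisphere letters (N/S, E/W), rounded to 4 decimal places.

29.9167° W, 29.8333° W

Field H=7, O=14: +7·20° lon, +14·10° lat → SW at lon -40°, lat 50°.
Square 5, 8: +5·2° lon, +8·1° lat → SW at lon -30°, lat 58°.
Subsquare b=1, n=13: +1·0.0833333° lon, +13·0.0416667° lat → SW at lon -29.9167°, lat 58.5417°.
Cell spans 0.0833333° lon × 0.0416667° lat.
west 29.9167° W, east 29.8333° W.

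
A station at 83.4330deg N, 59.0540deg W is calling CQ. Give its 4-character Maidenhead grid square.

GR03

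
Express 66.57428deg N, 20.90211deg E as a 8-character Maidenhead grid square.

KP06kn87

Add 180° to longitude and 90° to latitude: 200.90211, 156.57428.
Field (20°×10°, letters A–R): lon ⌊200.90211/20⌋ = 10 → K; lat ⌊156.57428/10⌋ = 15 → P.
Square (2°×1°, digits 0–9): lon ⌊0.90211/2⌋ = 0; lat ⌊6.57428/1⌋ = 6.
Subsquare (5′×2.5′, letters a–x): lon ⌊0.90211/0.0833333⌋ = 10 → k; lat ⌊0.57428/0.0416667⌋ = 13 → n.
Extended square (30″×15″, digits 0–9): lon ⌊0.06878/0.00833333⌋ = 8; lat ⌊0.03261/0.00416667⌋ = 7.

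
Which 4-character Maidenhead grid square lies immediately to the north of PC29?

Latitude square 9; +1 → 10, wraps to 0, carry into field.
Latitude field C = 2; +1 → 3 = D.
The longitude characters are unchanged.

PD20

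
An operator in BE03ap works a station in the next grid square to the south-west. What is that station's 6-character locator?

AE93xo

Longitude subsquare a = 0; −1 → -1, wraps to 23 = x, carry into square.
Longitude square 0; −1 → -1, wraps to 9, carry into field.
Longitude field B = 1; −1 → 0 = A.
Latitude subsquare p = 15; −1 → 14 = o.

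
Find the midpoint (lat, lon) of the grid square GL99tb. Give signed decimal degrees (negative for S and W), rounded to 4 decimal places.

29.0625, -40.3750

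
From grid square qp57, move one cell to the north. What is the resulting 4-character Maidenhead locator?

QP58

Latitude square 7; +1 → 8.
The longitude characters are unchanged.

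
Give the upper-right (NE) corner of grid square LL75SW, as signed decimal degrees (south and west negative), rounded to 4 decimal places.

Field L=11, L=11: +11·20° lon, +11·10° lat → SW at lon 40°, lat 20°.
Square 7, 5: +7·2° lon, +5·1° lat → SW at lon 54°, lat 25°.
Subsquare s=18, w=22: +18·0.0833333° lon, +22·0.0416667° lat → SW at lon 55.5°, lat 25.9167°.
Cell spans 0.0833333° lon × 0.0416667° lat. NE corner is SW corner plus one full cell.
latitude 25.9583, longitude 55.5833.

25.9583, 55.5833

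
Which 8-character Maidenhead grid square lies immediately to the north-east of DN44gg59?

Longitude extended square 5; +1 → 6.
Latitude extended square 9; +1 → 10, wraps to 0, carry into subsquare.
Latitude subsquare g = 6; +1 → 7 = h.

DN44gh60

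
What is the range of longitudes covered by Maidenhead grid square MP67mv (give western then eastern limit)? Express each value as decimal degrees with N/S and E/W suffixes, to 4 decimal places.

73.0000° E, 73.0833° E

Field M=12, P=15: +12·20° lon, +15·10° lat → SW at lon 60°, lat 60°.
Square 6, 7: +6·2° lon, +7·1° lat → SW at lon 72°, lat 67°.
Subsquare m=12, v=21: +12·0.0833333° lon, +21·0.0416667° lat → SW at lon 73°, lat 67.875°.
Cell spans 0.0833333° lon × 0.0416667° lat.
west 73.0000° E, east 73.0833° E.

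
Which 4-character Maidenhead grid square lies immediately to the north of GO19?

GP10

Latitude square 9; +1 → 10, wraps to 0, carry into field.
Latitude field O = 14; +1 → 15 = P.
The longitude characters are unchanged.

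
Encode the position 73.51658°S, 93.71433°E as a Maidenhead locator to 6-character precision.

Add 180° to longitude and 90° to latitude: 273.7143, 16.4834.
Field: 273.7143/20 → 13 → N, 16.4834/10 → 1 → B; chars NB.
Square: 13.7143/2 → 6, 6.4834/1 → 6; chars 66.
Subsquare: 1.7143/0.0833333 → 20 → u, 0.4834/0.0416667 → 11 → l; chars ul.

NB66ul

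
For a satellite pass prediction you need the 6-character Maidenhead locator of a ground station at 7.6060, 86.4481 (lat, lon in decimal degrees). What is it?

Shift to the Maidenhead origin (180°W, 90°S): lon 266.4481, lat 97.6060.
Field: lon ⌊266.4481/20⌋ = 13 → N; lat ⌊97.6060/10⌋ = 9 → J.
Square: lon ⌊6.4481/2⌋ = 3; lat ⌊7.6060/1⌋ = 7.
Subsquare: lon ⌊0.4481/0.0833333⌋ = 5 → f; lat ⌊0.6060/0.0416667⌋ = 14 → o.

NJ37fo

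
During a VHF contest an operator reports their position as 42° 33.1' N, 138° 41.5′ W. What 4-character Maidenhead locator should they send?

CN02

Offset from 180°W / 90°S: lon 41.31°, lat 132.55°.
Field: 41.31/20 → 2 → C, 132.55/10 → 13 → N; chars CN.
Square: 1.31/2 → 0, 2.55/1 → 2; chars 02.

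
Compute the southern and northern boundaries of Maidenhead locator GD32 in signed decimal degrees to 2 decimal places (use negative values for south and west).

Field G=6, D=3: +6·20° lon, +3·10° lat → SW at lon -60°, lat -60°.
Square 3, 2: +3·2° lon, +2·1° lat → SW at lon -54°, lat -58°.
Cell spans 2° lon × 1° lat.
south -58.00, north -57.00.

-58.00, -57.00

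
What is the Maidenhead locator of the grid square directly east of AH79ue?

AH79ve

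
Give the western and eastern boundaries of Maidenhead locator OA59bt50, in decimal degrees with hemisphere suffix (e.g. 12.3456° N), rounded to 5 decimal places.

Field O=14, A=0: +14·20° lon, +0·10° lat → SW at lon 100°, lat -90°.
Square 5, 9: +5·2° lon, +9·1° lat → SW at lon 110°, lat -81°.
Subsquare b=1, t=19: +1·0.0833333° lon, +19·0.0416667° lat → SW at lon 110.083°, lat -80.2083°.
Extended square 5, 0: +5·0.00833333° lon, +0·0.00416667° lat → SW at lon 110.125°, lat -80.2083°.
Cell spans 0.00833333° lon × 0.00416667° lat.
west 110.12500° E, east 110.13333° E.

110.12500° E, 110.13333° E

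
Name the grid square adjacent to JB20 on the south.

Latitude square 0; −1 → -1, wraps to 9, carry into field.
Latitude field B = 1; −1 → 0 = A.
The longitude characters are unchanged.

JA29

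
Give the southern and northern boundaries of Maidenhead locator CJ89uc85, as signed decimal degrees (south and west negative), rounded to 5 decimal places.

9.10417, 9.10833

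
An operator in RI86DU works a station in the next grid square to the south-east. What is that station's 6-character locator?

RI86et

Longitude subsquare d = 3; +1 → 4 = e.
Latitude subsquare u = 20; −1 → 19 = t.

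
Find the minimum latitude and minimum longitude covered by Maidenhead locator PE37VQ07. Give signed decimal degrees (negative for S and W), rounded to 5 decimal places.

-42.30417, 127.75000

Field P=15, E=4: +15·20° lon, +4·10° lat → SW at lon 120°, lat -50°.
Square 3, 7: +3·2° lon, +7·1° lat → SW at lon 126°, lat -43°.
Subsquare v=21, q=16: +21·0.0833333° lon, +16·0.0416667° lat → SW at lon 127.75°, lat -42.3333°.
Extended square 0, 7: +0·0.00833333° lon, +7·0.00416667° lat → SW at lon 127.75°, lat -42.3042°.
latitude -42.30417, longitude 127.75000.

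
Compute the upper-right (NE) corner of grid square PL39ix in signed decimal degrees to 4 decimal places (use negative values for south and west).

Field P=15, L=11: +15·20° lon, +11·10° lat → SW at lon 120°, lat 20°.
Square 3, 9: +3·2° lon, +9·1° lat → SW at lon 126°, lat 29°.
Subsquare i=8, x=23: +8·0.0833333° lon, +23·0.0416667° lat → SW at lon 126.667°, lat 29.9583°.
Cell spans 0.0833333° lon × 0.0416667° lat. NE corner is SW corner plus one full cell.
latitude 30.0000, longitude 126.7500.

30.0000, 126.7500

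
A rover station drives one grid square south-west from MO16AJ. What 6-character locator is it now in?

MO06xi

Longitude subsquare a = 0; −1 → -1, wraps to 23 = x, carry into square.
Longitude square 1; −1 → 0.
Latitude subsquare j = 9; −1 → 8 = i.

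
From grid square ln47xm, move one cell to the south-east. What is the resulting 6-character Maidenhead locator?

Longitude subsquare x = 23; +1 → 24, wraps to 0 = a, carry into square.
Longitude square 4; +1 → 5.
Latitude subsquare m = 12; −1 → 11 = l.

LN57al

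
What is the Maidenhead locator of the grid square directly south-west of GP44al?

GP34xk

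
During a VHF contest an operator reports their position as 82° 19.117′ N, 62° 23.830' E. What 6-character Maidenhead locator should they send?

Offset from 180°W / 90°S: lon 242.3972°, lat 172.3186°.
Field: 242.3972/20 → 12 → M, 172.3186/10 → 17 → R; chars MR.
Square: 2.3972/2 → 1, 2.3186/1 → 2; chars 12.
Subsquare: 0.3972/0.0833333 → 4 → e, 0.3186/0.0416667 → 7 → h; chars eh.

MR12eh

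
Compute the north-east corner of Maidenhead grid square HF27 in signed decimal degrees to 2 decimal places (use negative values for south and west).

-32.00, -34.00

Field H=7, F=5: +7·20° lon, +5·10° lat → SW at lon -40°, lat -40°.
Square 2, 7: +2·2° lon, +7·1° lat → SW at lon -36°, lat -33°.
Cell spans 2° lon × 1° lat. NE corner is SW corner plus one full cell.
latitude -32.00, longitude -34.00.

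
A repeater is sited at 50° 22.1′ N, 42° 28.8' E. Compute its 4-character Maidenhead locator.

Shift to the Maidenhead origin (180°W, 90°S): lon 222.48, lat 140.37.
Field (20°×10°, letters A–R): 222.48/20 → 11 → L, 140.37/10 → 14 → O; chars LO.
Square (2°×1°, digits 0–9): 2.48/2 → 1, 0.37/1 → 0; chars 10.

LO10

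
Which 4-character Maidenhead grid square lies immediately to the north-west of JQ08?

IQ99

Longitude square 0; −1 → -1, wraps to 9, carry into field.
Longitude field J = 9; −1 → 8 = I.
Latitude square 8; +1 → 9.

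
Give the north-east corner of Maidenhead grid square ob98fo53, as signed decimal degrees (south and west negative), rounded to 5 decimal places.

-71.40000, 118.46667

Field O=14, B=1: +14·20° lon, +1·10° lat → SW at lon 100°, lat -80°.
Square 9, 8: +9·2° lon, +8·1° lat → SW at lon 118°, lat -72°.
Subsquare f=5, o=14: +5·0.0833333° lon, +14·0.0416667° lat → SW at lon 118.417°, lat -71.4167°.
Extended square 5, 3: +5·0.00833333° lon, +3·0.00416667° lat → SW at lon 118.458°, lat -71.4042°.
Cell spans 0.00833333° lon × 0.00416667° lat. NE corner is SW corner plus one full cell.
latitude -71.40000, longitude 118.46667.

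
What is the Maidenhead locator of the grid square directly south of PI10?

PH19

Latitude square 0; −1 → -1, wraps to 9, carry into field.
Latitude field I = 8; −1 → 7 = H.
The longitude characters are unchanged.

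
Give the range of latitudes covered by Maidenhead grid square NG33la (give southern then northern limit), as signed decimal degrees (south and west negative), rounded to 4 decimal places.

-27.0000, -26.9583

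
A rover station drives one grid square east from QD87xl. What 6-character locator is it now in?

Longitude subsquare x = 23; +1 → 24, wraps to 0 = a, carry into square.
Longitude square 8; +1 → 9.
The latitude characters are unchanged.

QD97al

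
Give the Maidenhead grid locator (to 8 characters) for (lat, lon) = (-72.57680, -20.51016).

HB97rk81

Offset from 180°W / 90°S: lon 159.48984°, lat 17.42320°.
Field: lon ⌊159.48984/20⌋ = 7 → H; lat ⌊17.42320/10⌋ = 1 → B.
Square: lon ⌊19.48984/2⌋ = 9; lat ⌊7.42320/1⌋ = 7.
Subsquare: lon ⌊1.48984/0.0833333⌋ = 17 → r; lat ⌊0.42320/0.0416667⌋ = 10 → k.
Extended square: lon ⌊0.07317/0.00833333⌋ = 8; lat ⌊0.00653/0.00416667⌋ = 1.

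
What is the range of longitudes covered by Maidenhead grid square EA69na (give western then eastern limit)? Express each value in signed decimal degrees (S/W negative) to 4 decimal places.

-86.9167, -86.8333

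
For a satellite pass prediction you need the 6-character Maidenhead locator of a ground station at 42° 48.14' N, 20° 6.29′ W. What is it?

HN92wt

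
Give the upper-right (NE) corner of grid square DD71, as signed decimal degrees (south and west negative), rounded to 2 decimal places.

-58.00, -104.00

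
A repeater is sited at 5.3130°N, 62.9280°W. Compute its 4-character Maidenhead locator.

Add 180° to longitude and 90° to latitude: 117.07, 95.31.
Field: 117.07/20 → 5 → F, 95.31/10 → 9 → J; chars FJ.
Square: 17.07/2 → 8, 5.31/1 → 5; chars 85.

FJ85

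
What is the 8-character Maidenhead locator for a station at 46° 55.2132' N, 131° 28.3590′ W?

Offset from 180°W / 90°S: lon 48.52735°, lat 136.92022°.
Field (20°×10°, letters A–R): lon ⌊48.52735/20⌋ = 2 → C; lat ⌊136.92022/10⌋ = 13 → N.
Square (2°×1°, digits 0–9): lon ⌊8.52735/2⌋ = 4; lat ⌊6.92022/1⌋ = 6.
Subsquare (5′×2.5′, letters a–x): lon ⌊0.52735/0.0833333⌋ = 6 → g; lat ⌊0.92022/0.0416667⌋ = 22 → w.
Extended square (30″×15″, digits 0–9): lon ⌊0.02735/0.00833333⌋ = 3; lat ⌊0.00355/0.00416667⌋ = 0.

CN46gw30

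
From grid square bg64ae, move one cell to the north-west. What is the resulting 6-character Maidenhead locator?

Longitude subsquare a = 0; −1 → -1, wraps to 23 = x, carry into square.
Longitude square 6; −1 → 5.
Latitude subsquare e = 4; +1 → 5 = f.

BG54xf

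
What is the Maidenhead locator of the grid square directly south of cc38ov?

CC38ou

Latitude subsquare v = 21; −1 → 20 = u.
The longitude characters are unchanged.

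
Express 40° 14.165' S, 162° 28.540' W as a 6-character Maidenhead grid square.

Add 180° to longitude and 90° to latitude: 17.5243, 49.7639.
Field: lon ⌊17.5243/20⌋ = 0 → A; lat ⌊49.7639/10⌋ = 4 → E.
Square: lon ⌊17.5243/2⌋ = 8; lat ⌊9.7639/1⌋ = 9.
Subsquare: lon ⌊1.5243/0.0833333⌋ = 18 → s; lat ⌊0.7639/0.0416667⌋ = 18 → s.

AE89ss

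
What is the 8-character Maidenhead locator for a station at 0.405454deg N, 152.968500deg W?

Offset from 180°W / 90°S: lon 27.03150°, lat 90.40545°.
Field: lon ⌊27.03150/20⌋ = 1 → B; lat ⌊90.40545/10⌋ = 9 → J.
Square: lon ⌊7.03150/2⌋ = 3; lat ⌊0.40545/1⌋ = 0.
Subsquare: lon ⌊1.03150/0.0833333⌋ = 12 → m; lat ⌊0.40545/0.0416667⌋ = 9 → j.
Extended square: lon ⌊0.03150/0.00833333⌋ = 3; lat ⌊0.03045/0.00416667⌋ = 7.

BJ30mj37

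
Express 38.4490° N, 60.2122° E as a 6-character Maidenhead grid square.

MM08ck

Shift to the Maidenhead origin (180°W, 90°S): lon 240.2122, lat 128.4490.
Field: 240.2122/20 → 12 → M, 128.4490/10 → 12 → M; chars MM.
Square: 0.2122/2 → 0, 8.4490/1 → 8; chars 08.
Subsquare: 0.2122/0.0833333 → 2 → c, 0.4490/0.0416667 → 10 → k; chars ck.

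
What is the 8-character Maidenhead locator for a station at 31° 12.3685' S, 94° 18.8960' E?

NF78dt70

Add 180° to longitude and 90° to latitude: 274.31493, 58.79386.
Field: 274.31493/20 → 13 → N, 58.79386/10 → 5 → F; chars NF.
Square: 14.31493/2 → 7, 8.79386/1 → 8; chars 78.
Subsquare: 0.31493/0.0833333 → 3 → d, 0.79386/0.0416667 → 19 → t; chars dt.
Extended square: 0.06493/0.00833333 → 7, 0.00219/0.00416667 → 0; chars 70.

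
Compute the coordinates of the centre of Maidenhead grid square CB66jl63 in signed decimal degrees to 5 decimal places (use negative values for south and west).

-73.52708, -127.19583

Field C=2, B=1: +2·20° lon, +1·10° lat → SW at lon -140°, lat -80°.
Square 6, 6: +6·2° lon, +6·1° lat → SW at lon -128°, lat -74°.
Subsquare j=9, l=11: +9·0.0833333° lon, +11·0.0416667° lat → SW at lon -127.25°, lat -73.5417°.
Extended square 6, 3: +6·0.00833333° lon, +3·0.00416667° lat → SW at lon -127.2°, lat -73.5292°.
Cell spans 0.00833333° lon × 0.00416667° lat. Centre is SW corner plus half of each.
latitude -73.52708, longitude -127.19583.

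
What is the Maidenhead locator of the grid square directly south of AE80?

Latitude square 0; −1 → -1, wraps to 9, carry into field.
Latitude field E = 4; −1 → 3 = D.
The longitude characters are unchanged.

AD89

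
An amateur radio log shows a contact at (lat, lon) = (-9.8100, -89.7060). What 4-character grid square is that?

EI50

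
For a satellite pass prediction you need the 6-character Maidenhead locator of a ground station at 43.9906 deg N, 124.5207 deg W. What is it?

CN73rx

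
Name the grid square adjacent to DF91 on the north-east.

Longitude square 9; +1 → 10, wraps to 0, carry into field.
Longitude field D = 3; +1 → 4 = E.
Latitude square 1; +1 → 2.

EF02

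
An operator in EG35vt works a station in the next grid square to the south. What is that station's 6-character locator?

Latitude subsquare t = 19; −1 → 18 = s.
The longitude characters are unchanged.

EG35vs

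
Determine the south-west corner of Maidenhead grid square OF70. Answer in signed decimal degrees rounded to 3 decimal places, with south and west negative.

-40.000, 114.000

Field O=14, F=5: +14·20° lon, +5·10° lat → SW at lon 100°, lat -40°.
Square 7, 0: +7·2° lon, +0·1° lat → SW at lon 114°, lat -40°.
latitude -40.000, longitude 114.000.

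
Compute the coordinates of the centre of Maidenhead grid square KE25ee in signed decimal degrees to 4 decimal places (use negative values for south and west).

-44.8125, 24.3750

Field K=10, E=4: +10·20° lon, +4·10° lat → SW at lon 20°, lat -50°.
Square 2, 5: +2·2° lon, +5·1° lat → SW at lon 24°, lat -45°.
Subsquare e=4, e=4: +4·0.0833333° lon, +4·0.0416667° lat → SW at lon 24.3333°, lat -44.8333°.
Cell spans 0.0833333° lon × 0.0416667° lat. Centre is SW corner plus half of each.
latitude -44.8125, longitude 24.3750.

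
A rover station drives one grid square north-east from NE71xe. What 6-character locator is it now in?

Longitude subsquare x = 23; +1 → 24, wraps to 0 = a, carry into square.
Longitude square 7; +1 → 8.
Latitude subsquare e = 4; +1 → 5 = f.

NE81af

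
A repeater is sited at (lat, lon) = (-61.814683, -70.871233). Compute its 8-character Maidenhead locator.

Shift to the Maidenhead origin (180°W, 90°S): lon 109.12877, lat 28.18532.
Field: lon ⌊109.12877/20⌋ = 5 → F; lat ⌊28.18532/10⌋ = 2 → C.
Square: lon ⌊9.12877/2⌋ = 4; lat ⌊8.18532/1⌋ = 8.
Subsquare: lon ⌊1.12877/0.0833333⌋ = 13 → n; lat ⌊0.18532/0.0416667⌋ = 4 → e.
Extended square: lon ⌊0.04543/0.00833333⌋ = 5; lat ⌊0.01865/0.00416667⌋ = 4.

FC48ne54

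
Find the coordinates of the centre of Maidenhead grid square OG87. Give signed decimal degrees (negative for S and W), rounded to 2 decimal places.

-22.50, 117.00

Field O=14, G=6: +14·20° lon, +6·10° lat → SW at lon 100°, lat -30°.
Square 8, 7: +8·2° lon, +7·1° lat → SW at lon 116°, lat -23°.
Cell spans 2° lon × 1° lat. Centre is SW corner plus half of each.
latitude -22.50, longitude 117.00.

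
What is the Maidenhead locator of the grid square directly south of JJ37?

JJ36

Latitude square 7; −1 → 6.
The longitude characters are unchanged.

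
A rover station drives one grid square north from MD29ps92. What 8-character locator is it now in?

MD29ps93

Latitude extended square 2; +1 → 3.
The longitude characters are unchanged.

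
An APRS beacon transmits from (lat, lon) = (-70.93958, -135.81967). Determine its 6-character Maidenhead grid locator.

Offset from 180°W / 90°S: lon 44.1803°, lat 19.0604°.
Field: 44.1803/20 → 2 → C, 19.0604/10 → 1 → B; chars CB.
Square: 4.1803/2 → 2, 9.0604/1 → 9; chars 29.
Subsquare: 0.1803/0.0833333 → 2 → c, 0.0604/0.0416667 → 1 → b; chars cb.

CB29cb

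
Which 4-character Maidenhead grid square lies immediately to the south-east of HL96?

IL05

Longitude square 9; +1 → 10, wraps to 0, carry into field.
Longitude field H = 7; +1 → 8 = I.
Latitude square 6; −1 → 5.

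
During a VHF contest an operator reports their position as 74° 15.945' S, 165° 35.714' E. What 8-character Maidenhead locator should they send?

RB25tr16

Shift to the Maidenhead origin (180°W, 90°S): lon 345.59523, lat 15.73425.
Field: 345.59523/20 → 17 → R, 15.73425/10 → 1 → B; chars RB.
Square: 5.59523/2 → 2, 5.73425/1 → 5; chars 25.
Subsquare: 1.59523/0.0833333 → 19 → t, 0.73425/0.0416667 → 17 → r; chars tr.
Extended square: 0.01190/0.00833333 → 1, 0.02592/0.00416667 → 6; chars 16.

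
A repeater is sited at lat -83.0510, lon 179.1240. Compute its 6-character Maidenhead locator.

Offset from 180°W / 90°S: lon 359.1240°, lat 6.9490°.
Field: 359.1240/20 → 17 → R, 6.9490/10 → 0 → A; chars RA.
Square: 19.1240/2 → 9, 6.9490/1 → 6; chars 96.
Subsquare: 1.1240/0.0833333 → 13 → n, 0.9490/0.0416667 → 22 → w; chars nw.

RA96nw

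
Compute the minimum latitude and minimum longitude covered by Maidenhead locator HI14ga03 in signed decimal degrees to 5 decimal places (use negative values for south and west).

Field H=7, I=8: +7·20° lon, +8·10° lat → SW at lon -40°, lat -10°.
Square 1, 4: +1·2° lon, +4·1° lat → SW at lon -38°, lat -6°.
Subsquare g=6, a=0: +6·0.0833333° lon, +0·0.0416667° lat → SW at lon -37.5°, lat -6°.
Extended square 0, 3: +0·0.00833333° lon, +3·0.00416667° lat → SW at lon -37.5°, lat -5.9875°.
latitude -5.98750, longitude -37.50000.

-5.98750, -37.50000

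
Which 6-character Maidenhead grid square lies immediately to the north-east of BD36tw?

Longitude subsquare t = 19; +1 → 20 = u.
Latitude subsquare w = 22; +1 → 23 = x.

BD36ux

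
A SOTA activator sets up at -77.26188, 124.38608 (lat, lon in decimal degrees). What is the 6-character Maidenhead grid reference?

PB22er

Add 180° to longitude and 90° to latitude: 304.3861, 12.7381.
Field (20°×10°, letters A–R): 304.3861/20 → 15 → P, 12.7381/10 → 1 → B; chars PB.
Square (2°×1°, digits 0–9): 4.3861/2 → 2, 2.7381/1 → 2; chars 22.
Subsquare (5′×2.5′, letters a–x): 0.3861/0.0833333 → 4 → e, 0.7381/0.0416667 → 17 → r; chars er.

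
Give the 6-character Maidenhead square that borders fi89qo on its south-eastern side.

Longitude subsquare q = 16; +1 → 17 = r.
Latitude subsquare o = 14; −1 → 13 = n.

FI89rn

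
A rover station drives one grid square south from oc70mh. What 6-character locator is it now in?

OC70mg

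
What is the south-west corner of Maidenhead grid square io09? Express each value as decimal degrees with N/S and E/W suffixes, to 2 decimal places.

Field I=8, O=14: +8·20° lon, +14·10° lat → SW at lon -20°, lat 50°.
Square 0, 9: +0·2° lon, +9·1° lat → SW at lon -20°, lat 59°.
latitude 59.00° N, longitude 20.00° W.

59.00° N, 20.00° W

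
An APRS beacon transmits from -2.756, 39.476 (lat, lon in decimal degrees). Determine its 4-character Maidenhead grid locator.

Add 180° to longitude and 90° to latitude: 219.48, 87.24.
Field: 219.48/20 → 10 → K, 87.24/10 → 8 → I; chars KI.
Square: 19.48/2 → 9, 7.24/1 → 7; chars 97.

KI97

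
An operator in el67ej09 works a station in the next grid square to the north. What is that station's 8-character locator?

Latitude extended square 9; +1 → 10, wraps to 0, carry into subsquare.
Latitude subsquare j = 9; +1 → 10 = k.
The longitude characters are unchanged.

EL67ek00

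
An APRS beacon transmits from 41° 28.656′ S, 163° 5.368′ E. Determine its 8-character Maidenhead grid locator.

RE18nm05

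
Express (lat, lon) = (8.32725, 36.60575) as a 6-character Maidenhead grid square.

KJ88hh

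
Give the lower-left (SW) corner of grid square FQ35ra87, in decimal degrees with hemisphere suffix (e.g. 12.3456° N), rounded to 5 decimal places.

Field F=5, Q=16: +5·20° lon, +16·10° lat → SW at lon -80°, lat 70°.
Square 3, 5: +3·2° lon, +5·1° lat → SW at lon -74°, lat 75°.
Subsquare r=17, a=0: +17·0.0833333° lon, +0·0.0416667° lat → SW at lon -72.5833°, lat 75°.
Extended square 8, 7: +8·0.00833333° lon, +7·0.00416667° lat → SW at lon -72.5167°, lat 75.0292°.
latitude 75.02917° N, longitude 72.51667° W.

75.02917° N, 72.51667° W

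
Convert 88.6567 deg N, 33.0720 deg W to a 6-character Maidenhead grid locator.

HR38lp

Offset from 180°W / 90°S: lon 146.9280°, lat 178.6567°.
Field (20°×10°, letters A–R): 146.9280/20 → 7 → H, 178.6567/10 → 17 → R; chars HR.
Square (2°×1°, digits 0–9): 6.9280/2 → 3, 8.6567/1 → 8; chars 38.
Subsquare (5′×2.5′, letters a–x): 0.9280/0.0833333 → 11 → l, 0.6567/0.0416667 → 15 → p; chars lp.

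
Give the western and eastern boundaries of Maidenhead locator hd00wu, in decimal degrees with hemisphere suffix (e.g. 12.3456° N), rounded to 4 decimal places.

38.1667° W, 38.0833° W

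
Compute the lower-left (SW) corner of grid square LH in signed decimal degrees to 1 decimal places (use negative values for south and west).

-20.0, 40.0

Field L=11, H=7: +11·20° lon, +7·10° lat → SW at lon 40°, lat -20°.
latitude -20.0, longitude 40.0.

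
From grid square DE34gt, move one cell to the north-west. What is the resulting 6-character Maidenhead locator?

DE34fu

Longitude subsquare g = 6; −1 → 5 = f.
Latitude subsquare t = 19; +1 → 20 = u.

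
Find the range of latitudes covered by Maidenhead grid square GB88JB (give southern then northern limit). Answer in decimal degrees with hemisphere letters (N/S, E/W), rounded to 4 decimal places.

71.9583° S, 71.9167° S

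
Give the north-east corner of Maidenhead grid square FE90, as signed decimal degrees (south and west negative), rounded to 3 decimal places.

-49.000, -60.000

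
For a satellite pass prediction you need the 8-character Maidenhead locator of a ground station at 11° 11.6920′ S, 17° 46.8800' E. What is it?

Shift to the Maidenhead origin (180°W, 90°S): lon 197.78133, lat 78.80513.
Field (20°×10°, letters A–R): lon ⌊197.78133/20⌋ = 9 → J; lat ⌊78.80513/10⌋ = 7 → H.
Square (2°×1°, digits 0–9): lon ⌊17.78133/2⌋ = 8; lat ⌊8.80513/1⌋ = 8.
Subsquare (5′×2.5′, letters a–x): lon ⌊1.78133/0.0833333⌋ = 21 → v; lat ⌊0.80513/0.0416667⌋ = 19 → t.
Extended square (30″×15″, digits 0–9): lon ⌊0.03133/0.00833333⌋ = 3; lat ⌊0.01347/0.00416667⌋ = 3.

JH88vt33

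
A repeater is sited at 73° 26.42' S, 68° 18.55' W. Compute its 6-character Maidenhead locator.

Offset from 180°W / 90°S: lon 111.6908°, lat 16.5597°.
Field: lon ⌊111.6908/20⌋ = 5 → F; lat ⌊16.5597/10⌋ = 1 → B.
Square: lon ⌊11.6908/2⌋ = 5; lat ⌊6.5597/1⌋ = 6.
Subsquare: lon ⌊1.6908/0.0833333⌋ = 20 → u; lat ⌊0.5597/0.0416667⌋ = 13 → n.

FB56un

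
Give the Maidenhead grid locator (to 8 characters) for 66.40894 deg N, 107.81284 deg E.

Add 180° to longitude and 90° to latitude: 287.81284, 156.40894.
Field: 287.81284/20 → 14 → O, 156.40894/10 → 15 → P; chars OP.
Square: 7.81284/2 → 3, 6.40894/1 → 6; chars 36.
Subsquare: 1.81284/0.0833333 → 21 → v, 0.40894/0.0416667 → 9 → j; chars vj.
Extended square: 0.06284/0.00833333 → 7, 0.03394/0.00416667 → 8; chars 78.

OP36vj78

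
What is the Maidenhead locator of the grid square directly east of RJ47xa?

RJ57aa

Longitude subsquare x = 23; +1 → 24, wraps to 0 = a, carry into square.
Longitude square 4; +1 → 5.
The latitude characters are unchanged.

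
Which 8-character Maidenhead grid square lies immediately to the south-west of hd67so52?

HD67so41

Longitude extended square 5; −1 → 4.
Latitude extended square 2; −1 → 1.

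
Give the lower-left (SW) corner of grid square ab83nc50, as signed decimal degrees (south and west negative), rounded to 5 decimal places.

-76.91667, -162.87500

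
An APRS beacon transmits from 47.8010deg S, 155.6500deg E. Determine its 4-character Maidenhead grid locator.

QE72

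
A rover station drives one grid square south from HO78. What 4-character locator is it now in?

HO77

Latitude square 8; −1 → 7.
The longitude characters are unchanged.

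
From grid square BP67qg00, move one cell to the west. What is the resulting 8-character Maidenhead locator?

BP67pg90

Longitude extended square 0; −1 → -1, wraps to 9, carry into subsquare.
Longitude subsquare q = 16; −1 → 15 = p.
The latitude characters are unchanged.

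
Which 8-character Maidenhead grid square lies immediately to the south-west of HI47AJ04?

Longitude extended square 0; −1 → -1, wraps to 9, carry into subsquare.
Longitude subsquare a = 0; −1 → -1, wraps to 23 = x, carry into square.
Longitude square 4; −1 → 3.
Latitude extended square 4; −1 → 3.

HI37xj93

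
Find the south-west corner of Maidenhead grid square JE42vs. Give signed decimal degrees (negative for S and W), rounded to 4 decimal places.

-47.2500, 9.7500

Field J=9, E=4: +9·20° lon, +4·10° lat → SW at lon 0°, lat -50°.
Square 4, 2: +4·2° lon, +2·1° lat → SW at lon 8°, lat -48°.
Subsquare v=21, s=18: +21·0.0833333° lon, +18·0.0416667° lat → SW at lon 9.75°, lat -47.25°.
latitude -47.2500, longitude 9.7500.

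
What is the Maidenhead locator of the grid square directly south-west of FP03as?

Longitude subsquare a = 0; −1 → -1, wraps to 23 = x, carry into square.
Longitude square 0; −1 → -1, wraps to 9, carry into field.
Longitude field F = 5; −1 → 4 = E.
Latitude subsquare s = 18; −1 → 17 = r.

EP93xr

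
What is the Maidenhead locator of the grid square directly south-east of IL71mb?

IL71na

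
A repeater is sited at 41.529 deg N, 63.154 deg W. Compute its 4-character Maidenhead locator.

Shift to the Maidenhead origin (180°W, 90°S): lon 116.85, lat 131.53.
Field: lon ⌊116.85/20⌋ = 5 → F; lat ⌊131.53/10⌋ = 13 → N.
Square: lon ⌊16.85/2⌋ = 8; lat ⌊1.53/1⌋ = 1.

FN81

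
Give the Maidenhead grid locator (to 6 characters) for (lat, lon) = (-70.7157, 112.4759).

OB69fg

Offset from 180°W / 90°S: lon 292.4759°, lat 19.2843°.
Field: 292.4759/20 → 14 → O, 19.2843/10 → 1 → B; chars OB.
Square: 12.4759/2 → 6, 9.2843/1 → 9; chars 69.
Subsquare: 0.4759/0.0833333 → 5 → f, 0.2843/0.0416667 → 6 → g; chars fg.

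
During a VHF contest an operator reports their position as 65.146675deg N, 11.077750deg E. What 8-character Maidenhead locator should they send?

Offset from 180°W / 90°S: lon 191.07775°, lat 155.14668°.
Field (20°×10°, letters A–R): lon ⌊191.07775/20⌋ = 9 → J; lat ⌊155.14668/10⌋ = 15 → P.
Square (2°×1°, digits 0–9): lon ⌊11.07775/2⌋ = 5; lat ⌊5.14668/1⌋ = 5.
Subsquare (5′×2.5′, letters a–x): lon ⌊1.07775/0.0833333⌋ = 12 → m; lat ⌊0.14668/0.0416667⌋ = 3 → d.
Extended square (30″×15″, digits 0–9): lon ⌊0.07775/0.00833333⌋ = 9; lat ⌊0.02168/0.00416667⌋ = 5.

JP55md95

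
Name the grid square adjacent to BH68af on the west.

BH58xf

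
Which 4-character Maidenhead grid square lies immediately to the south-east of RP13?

Longitude square 1; +1 → 2.
Latitude square 3; −1 → 2.

RP22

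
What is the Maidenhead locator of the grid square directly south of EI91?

EI90

Latitude square 1; −1 → 0.
The longitude characters are unchanged.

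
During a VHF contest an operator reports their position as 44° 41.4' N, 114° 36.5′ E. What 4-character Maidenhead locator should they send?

ON74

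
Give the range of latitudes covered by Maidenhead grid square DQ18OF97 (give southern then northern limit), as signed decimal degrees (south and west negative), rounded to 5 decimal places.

Field D=3, Q=16: +3·20° lon, +16·10° lat → SW at lon -120°, lat 70°.
Square 1, 8: +1·2° lon, +8·1° lat → SW at lon -118°, lat 78°.
Subsquare o=14, f=5: +14·0.0833333° lon, +5·0.0416667° lat → SW at lon -116.833°, lat 78.2083°.
Extended square 9, 7: +9·0.00833333° lon, +7·0.00416667° lat → SW at lon -116.758°, lat 78.2375°.
Cell spans 0.00833333° lon × 0.00416667° lat.
south 78.23750, north 78.24167.

78.23750, 78.24167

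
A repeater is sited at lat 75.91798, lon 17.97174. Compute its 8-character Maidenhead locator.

JQ85xw60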